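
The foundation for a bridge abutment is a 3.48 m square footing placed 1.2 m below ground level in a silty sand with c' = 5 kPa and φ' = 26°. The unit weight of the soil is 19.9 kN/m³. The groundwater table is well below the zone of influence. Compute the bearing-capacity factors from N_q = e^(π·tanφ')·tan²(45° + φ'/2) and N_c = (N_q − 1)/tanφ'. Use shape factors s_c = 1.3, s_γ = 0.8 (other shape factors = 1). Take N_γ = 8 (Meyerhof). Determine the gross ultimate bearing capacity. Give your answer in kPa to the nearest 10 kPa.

q_ult ≈ 650 kPa

tan26° = 0.4877, so N_q = e^(π×0.4877)·tan²(58°) = 4.629 × 2.561 = 11.85.
N_c = (11.85 − 1)/tan26° = 22.25.
q = γ·D_f = 19.9 × 1.2 = 23.88 kPa.
c·N_c·s_c = 5 × 22.254 × 1.3 = 144.65 kPa
q·N_q = 23.88 × 11.854 = 283.08 kPa
0.5·γ·B·N_γ·s_γ = 0.5 × 19.9 × 3.48 × 8 × 0.8 = 221.61 kPa
q_ult = 144.65 + 283.08 + 221.61 = 649.34 kPa.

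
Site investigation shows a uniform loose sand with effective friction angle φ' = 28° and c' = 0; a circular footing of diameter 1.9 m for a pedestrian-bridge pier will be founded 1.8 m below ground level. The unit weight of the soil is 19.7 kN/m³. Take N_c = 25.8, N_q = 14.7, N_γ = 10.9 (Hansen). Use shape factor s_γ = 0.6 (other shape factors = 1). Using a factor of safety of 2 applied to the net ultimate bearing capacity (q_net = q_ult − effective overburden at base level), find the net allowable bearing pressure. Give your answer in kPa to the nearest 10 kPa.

q = γ·D_f = 19.7 × 1.8 = 35.46 kPa.
q·N_q = 35.46 × 14.7 = 521.26 kPa
0.5·γ·B·N_γ·s_γ = 0.5 × 19.7 × 1.9 × 10.9 × 0.6 = 122.4 kPa
q_ult = 521.26 + 122.4 = 643.66 kPa.
Net ultimate: q_net = 643.66 − 35.46 = 608.2 kPa.
q_all(net) = 608.2 / 2 = 304.1 kPa.

q_all(net) ≈ 300 kPa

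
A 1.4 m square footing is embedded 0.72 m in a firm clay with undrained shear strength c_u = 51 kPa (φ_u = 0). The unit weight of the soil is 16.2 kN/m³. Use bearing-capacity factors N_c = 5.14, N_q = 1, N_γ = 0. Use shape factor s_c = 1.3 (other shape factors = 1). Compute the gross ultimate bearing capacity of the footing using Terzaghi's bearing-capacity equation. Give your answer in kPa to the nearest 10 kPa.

q_ult ≈ 350 kPa

Overburden at base level: q = 16.2 × 0.72 = 11.664 kPa.
Cohesion term c·N_c·s_c = 51 × 5.14 × 1.3 = 340.78 kPa; surcharge term q·N_q = 11.664 × 1 = 11.664 kPa.
q_ult = 340.78 + 11.664 = 352.45 kPa.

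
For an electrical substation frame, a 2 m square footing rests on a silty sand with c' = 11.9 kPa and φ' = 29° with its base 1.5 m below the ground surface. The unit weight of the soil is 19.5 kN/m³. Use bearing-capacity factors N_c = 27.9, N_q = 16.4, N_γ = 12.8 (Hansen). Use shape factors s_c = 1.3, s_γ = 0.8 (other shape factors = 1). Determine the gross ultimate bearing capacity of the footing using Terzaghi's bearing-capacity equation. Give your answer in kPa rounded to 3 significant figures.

q_ult ≈ 1110 kPa

q = γ·D_f = 19.5 × 1.5 = 29.25 kPa.
c·N_c·s_c = 11.9 × 27.9 × 1.3 = 431.61 kPa
q·N_q = 29.25 × 16.4 = 479.7 kPa
0.5·γ·B·N_γ·s_γ = 0.5 × 19.5 × 2 × 12.8 × 0.8 = 199.68 kPa
q_ult = 431.61 + 479.7 + 199.68 = 1111 kPa.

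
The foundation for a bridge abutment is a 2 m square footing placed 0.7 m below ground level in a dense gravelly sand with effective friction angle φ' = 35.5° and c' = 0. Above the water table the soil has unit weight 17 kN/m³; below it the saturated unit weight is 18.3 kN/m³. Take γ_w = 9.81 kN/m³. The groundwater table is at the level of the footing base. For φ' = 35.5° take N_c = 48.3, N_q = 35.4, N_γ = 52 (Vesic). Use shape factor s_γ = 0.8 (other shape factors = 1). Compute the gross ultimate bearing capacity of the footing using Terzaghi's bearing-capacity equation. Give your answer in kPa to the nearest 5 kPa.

Overburden at base level: q = 17 × 0.7 = 11.9 kPa.
Below the base the soil is submerged, so the ½γBN_γ term uses γ' = 18.3 − 9.81 = 8.49 kN/m³.
Surcharge term q·N_q = 11.9 × 35.4 = 421.26 kPa; self-weight term 0.5·γ·B·N_γ·s_γ = 0.5 × 8.49 × 2 × 52 × 0.8 = 353.18 kPa.
q_ult = 421.26 + 353.18 = 774.44 kPa.

q_ult ≈ 775 kPa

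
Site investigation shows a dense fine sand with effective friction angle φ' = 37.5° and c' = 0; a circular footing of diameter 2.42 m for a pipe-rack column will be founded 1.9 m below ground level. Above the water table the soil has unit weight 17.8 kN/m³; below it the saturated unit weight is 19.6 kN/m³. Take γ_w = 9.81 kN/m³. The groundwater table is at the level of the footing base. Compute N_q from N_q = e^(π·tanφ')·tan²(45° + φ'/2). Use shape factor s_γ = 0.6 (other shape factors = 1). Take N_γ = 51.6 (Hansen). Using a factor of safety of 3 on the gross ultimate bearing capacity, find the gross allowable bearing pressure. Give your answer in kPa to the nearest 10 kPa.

q_all ≈ 640 kPa

N_q = e^(π·tan37.5°)·tan²(63.75°) = 45.81.
q = γ·D_f = 17.8 × 1.9 = 33.82 kPa.
For the ½γBN_γ term take γ' = 19.6 − 9.81 = 9.79 kN/m³ (soil below base is submerged).
q·N_q = 33.82 × 45.811 = 1549.3 kPa
0.5·γ·B·N_γ·s_γ = 0.5 × 9.79 × 2.42 × 51.6 × 0.6 = 366.75 kPa
q_ult = 1549.3 + 366.75 = 1916.1 kPa.
q_all = 1916.1 / 3 = 638.7 kPa.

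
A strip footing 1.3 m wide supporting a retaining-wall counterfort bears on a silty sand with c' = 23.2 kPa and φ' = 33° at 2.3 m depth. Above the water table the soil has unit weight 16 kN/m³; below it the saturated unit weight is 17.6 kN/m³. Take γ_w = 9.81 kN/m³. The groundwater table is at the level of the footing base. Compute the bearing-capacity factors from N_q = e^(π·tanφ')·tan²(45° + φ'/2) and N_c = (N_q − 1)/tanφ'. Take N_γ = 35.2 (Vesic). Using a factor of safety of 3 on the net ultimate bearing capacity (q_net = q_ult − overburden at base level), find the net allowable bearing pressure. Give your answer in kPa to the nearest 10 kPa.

q_all(net) ≈ 670 kPa

N_q = e^(π·tan33°)·tan²(61.5°) = 26.09; N_c = (N_q − 1)/tanφ' = 38.64.
Overburden at base level: q = 16 × 2.3 = 36.8 kPa.
Below the base the soil is submerged, so the ½γBN_γ term uses γ' = 17.6 − 9.81 = 7.79 kN/m³.
Cohesion term c·N_c = 23.2 × 38.638 = 896.41 kPa; surcharge term q·N_q = 36.8 × 26.092 = 960.19 kPa; self-weight term 0.5·γ·B·N_γ = 0.5 × 7.79 × 1.3 × 35.2 = 178.24 kPa.
q_ult = 896.41 + 960.19 + 178.24 = 2034.8 kPa.
q_net = 2034.8 − 36.8 = 1998 kPa.
q_all(net) = 1998 / 3 = 666.01 kPa.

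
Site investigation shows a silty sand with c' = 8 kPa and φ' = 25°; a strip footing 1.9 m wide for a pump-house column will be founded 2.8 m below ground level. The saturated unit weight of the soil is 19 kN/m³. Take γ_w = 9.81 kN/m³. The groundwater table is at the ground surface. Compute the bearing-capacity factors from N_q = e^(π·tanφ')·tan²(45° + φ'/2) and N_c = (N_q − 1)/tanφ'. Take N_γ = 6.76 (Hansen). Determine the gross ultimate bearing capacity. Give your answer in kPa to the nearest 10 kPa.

q_ult ≈ 500 kPa

tan25° = 0.4663, so N_q = e^(π×0.4663)·tan²(57.5°) = 4.327 × 2.464 = 10.66.
N_c = (10.66 − 1)/tan25° = 20.72.
Water table at ground surface, so effective unit weight γ' = 19 − 9.81 = 9.19 kN/m³ is used throughout; overburden q = 9.19 × 2.8 = 25.732 kPa; the same γ' applies in the ½γBN_γ term.
Cohesion term c·N_c = 8 × 20.721 = 165.76 kPa; surcharge term q·N_q = 25.732 × 10.662 = 274.36 kPa; self-weight term 0.5·γ·B·N_γ = 0.5 × 9.19 × 1.9 × 6.76 = 59.018 kPa.
q_ult = 165.76 + 274.36 + 59.018 = 499.14 kPa.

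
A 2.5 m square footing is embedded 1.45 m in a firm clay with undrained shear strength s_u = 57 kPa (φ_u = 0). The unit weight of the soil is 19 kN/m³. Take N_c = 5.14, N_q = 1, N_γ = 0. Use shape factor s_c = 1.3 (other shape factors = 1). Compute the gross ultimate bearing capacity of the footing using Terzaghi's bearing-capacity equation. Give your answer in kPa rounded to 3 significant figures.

q_ult ≈ 408 kPa

q = γ·D_f = 19 × 1.45 = 27.55 kPa.
c·N_c·s_c = 57 × 5.14 × 1.3 = 380.87 kPa
q·N_q = 27.55 × 1 = 27.55 kPa
q_ult = 380.87 + 27.55 = 408.42 kPa.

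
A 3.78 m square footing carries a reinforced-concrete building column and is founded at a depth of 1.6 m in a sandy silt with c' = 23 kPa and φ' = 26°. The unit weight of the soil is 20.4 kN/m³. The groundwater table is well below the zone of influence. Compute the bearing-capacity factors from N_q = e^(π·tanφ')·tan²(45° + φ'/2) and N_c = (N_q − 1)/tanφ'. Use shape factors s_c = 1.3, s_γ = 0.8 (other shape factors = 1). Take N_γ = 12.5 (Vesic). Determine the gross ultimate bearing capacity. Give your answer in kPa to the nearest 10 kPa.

tan26° = 0.4877, so N_q = e^(π×0.4877)·tan²(58°) = 4.629 × 2.561 = 11.85.
N_c = (11.85 − 1)/tan26° = 22.25.
Effective surcharge at the founding depth q = γ·D_f = 20.4 × 1.6 = 32.64 kPa.
q_ult = c·N_c·s_c + q·N_q + 0.5·γ·B·N_γ·s_γ
     = 23 × 22.254 × 1.3 + 32.64 × 11.854 + 0.5 × 20.4 × 3.78 × 12.5 × 0.8
     = 665.41 + 386.92 + 385.56 = 1437.9 kPa.

q_ult ≈ 1440 kPa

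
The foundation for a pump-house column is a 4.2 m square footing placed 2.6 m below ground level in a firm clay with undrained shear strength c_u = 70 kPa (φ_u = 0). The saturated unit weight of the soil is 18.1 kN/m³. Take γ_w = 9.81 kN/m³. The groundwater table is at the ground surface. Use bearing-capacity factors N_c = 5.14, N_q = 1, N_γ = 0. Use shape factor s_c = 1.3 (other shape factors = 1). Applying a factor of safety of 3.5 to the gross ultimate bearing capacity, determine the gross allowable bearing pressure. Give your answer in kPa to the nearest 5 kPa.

q_all ≈ 140 kPa

Water table at ground surface, so effective unit weight γ' = 18.1 − 9.81 = 8.29 kN/m³ is used throughout; overburden q = 8.29 × 2.6 = 21.554 kPa.
Cohesion term c·N_c·s_c = 70 × 5.14 × 1.3 = 467.74 kPa; surcharge term q·N_q = 21.554 × 1 = 21.554 kPa.
q_ult = 467.74 + 21.554 = 489.29 kPa.
q_all = q_ult / FS = 489.29 / 3.5 = 139.8 kPa.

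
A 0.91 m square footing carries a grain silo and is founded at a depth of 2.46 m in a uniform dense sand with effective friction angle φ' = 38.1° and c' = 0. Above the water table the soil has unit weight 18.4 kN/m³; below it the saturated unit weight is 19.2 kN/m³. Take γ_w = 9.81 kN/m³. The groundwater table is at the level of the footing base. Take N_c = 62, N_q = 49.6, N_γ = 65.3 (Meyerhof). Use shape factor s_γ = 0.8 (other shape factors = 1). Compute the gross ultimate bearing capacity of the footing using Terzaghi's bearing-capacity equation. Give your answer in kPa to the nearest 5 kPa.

Effective surcharge at the founding depth q = γ·D_f = 18.4 × 2.46 = 45.264 kPa.
The water table coincides with the base, so in the self-weight term γ → γ' = 9.39 kN/m³.
q_ult = q·N_q + 0.5·γ·B·N_γ·s_γ
     = 45.264 × 49.6 + 0.5 × 9.39 × 0.91 × 65.3 × 0.8
     = 2245.1 + 223.19 = 2468.3 kPa.

q_ult ≈ 2470 kPa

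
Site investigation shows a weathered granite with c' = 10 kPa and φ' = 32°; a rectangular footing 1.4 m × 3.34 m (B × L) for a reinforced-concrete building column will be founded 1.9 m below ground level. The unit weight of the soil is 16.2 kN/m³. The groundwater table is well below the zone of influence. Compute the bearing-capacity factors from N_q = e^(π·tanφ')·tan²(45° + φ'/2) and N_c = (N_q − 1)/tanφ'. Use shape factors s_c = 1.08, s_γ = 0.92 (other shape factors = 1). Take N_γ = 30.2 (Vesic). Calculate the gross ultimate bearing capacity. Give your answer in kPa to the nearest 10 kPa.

q_ult ≈ 1410 kPa

tan32° = 0.6249, so N_q = e^(π×0.6249)·tan²(61°) = 7.121 × 3.255 = 23.18.
N_c = (23.18 − 1)/tan32° = 35.49.
Effective surcharge at the founding depth q = γ·D_f = 16.2 × 1.9 = 30.78 kPa.
q_ult = c·N_c·s_c + q·N_q + 0.5·γ·B·N_γ·s_γ
     = 10 × 35.49 × 1.08 + 30.78 × 23.177 + 0.5 × 16.2 × 1.4 × 30.2 × 0.92
     = 383.29 + 713.38 + 315.07 = 1411.7 kPa.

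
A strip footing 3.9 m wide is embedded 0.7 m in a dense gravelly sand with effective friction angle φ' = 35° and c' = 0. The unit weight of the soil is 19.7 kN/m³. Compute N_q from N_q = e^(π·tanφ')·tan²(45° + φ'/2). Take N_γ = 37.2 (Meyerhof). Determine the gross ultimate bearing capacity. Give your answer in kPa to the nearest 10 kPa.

q_ult ≈ 1890 kPa

tan35° = 0.7002, so N_q = e^(π×0.7002)·tan²(62.5°) = 9.023 × 3.69 = 33.3.
q = γ·D_f = 19.7 × 0.7 = 13.79 kPa.
q·N_q = 13.79 × 33.296 = 459.15 kPa
0.5·γ·B·N_γ = 0.5 × 19.7 × 3.9 × 37.2 = 1429 kPa
q_ult = 459.15 + 1429 = 1888.2 kPa.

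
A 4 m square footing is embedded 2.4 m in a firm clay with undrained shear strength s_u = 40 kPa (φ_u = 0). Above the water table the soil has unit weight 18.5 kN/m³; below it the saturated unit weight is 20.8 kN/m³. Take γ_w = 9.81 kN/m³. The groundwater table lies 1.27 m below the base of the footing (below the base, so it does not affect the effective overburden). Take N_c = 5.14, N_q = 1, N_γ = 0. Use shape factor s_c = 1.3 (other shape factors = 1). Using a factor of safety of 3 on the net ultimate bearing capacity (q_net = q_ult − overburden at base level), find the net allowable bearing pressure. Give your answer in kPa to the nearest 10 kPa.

Effective surcharge at the founding depth q = γ·D_f = 18.5 × 2.4 = 44.4 kPa.
q_ult = c·N_c·s_c + q·N_q
     = 40 × 5.14 × 1.3 + 44.4 × 1
     = 267.28 + 44.4 = 311.68 kPa.
q_net = 311.68 − 44.4 = 267.28 kPa.
q_all(net) = 267.28 / 3 = 89.093 kPa.

q_all(net) ≈ 90 kPa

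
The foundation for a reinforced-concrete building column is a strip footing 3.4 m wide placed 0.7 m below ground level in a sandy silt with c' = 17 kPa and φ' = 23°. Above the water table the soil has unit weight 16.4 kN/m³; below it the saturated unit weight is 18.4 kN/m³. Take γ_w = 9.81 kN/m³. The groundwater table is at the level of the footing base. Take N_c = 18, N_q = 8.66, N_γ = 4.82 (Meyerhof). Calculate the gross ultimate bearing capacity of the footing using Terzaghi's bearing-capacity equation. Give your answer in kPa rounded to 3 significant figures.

q = γ·D_f = 16.4 × 0.7 = 11.48 kPa.
For the ½γBN_γ term take γ' = 18.4 − 9.81 = 8.59 kN/m³ (soil below base is submerged).
c·N_c = 17 × 18 = 306 kPa
q·N_q = 11.48 × 8.66 = 99.417 kPa
0.5·γ·B·N_γ = 0.5 × 8.59 × 3.4 × 4.82 = 70.386 kPa
q_ult = 306 + 99.417 + 70.386 = 475.8 kPa.

q_ult ≈ 476 kPa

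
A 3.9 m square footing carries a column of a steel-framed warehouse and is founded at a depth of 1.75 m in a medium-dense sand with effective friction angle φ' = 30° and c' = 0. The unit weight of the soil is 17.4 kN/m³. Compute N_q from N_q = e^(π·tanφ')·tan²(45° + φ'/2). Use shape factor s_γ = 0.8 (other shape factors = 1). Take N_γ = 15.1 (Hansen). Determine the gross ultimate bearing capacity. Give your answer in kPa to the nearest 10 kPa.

tan30° = 0.5774, so N_q = e^(π×0.5774)·tan²(60°) = 6.134 × 3.0 = 18.4.
q = γ·D_f = 17.4 × 1.75 = 30.45 kPa.
q·N_q = 30.45 × 18.401 = 560.31 kPa
0.5·γ·B·N_γ·s_γ = 0.5 × 17.4 × 3.9 × 15.1 × 0.8 = 409.87 kPa
q_ult = 560.31 + 409.87 = 970.19 kPa.

q_ult ≈ 970 kPa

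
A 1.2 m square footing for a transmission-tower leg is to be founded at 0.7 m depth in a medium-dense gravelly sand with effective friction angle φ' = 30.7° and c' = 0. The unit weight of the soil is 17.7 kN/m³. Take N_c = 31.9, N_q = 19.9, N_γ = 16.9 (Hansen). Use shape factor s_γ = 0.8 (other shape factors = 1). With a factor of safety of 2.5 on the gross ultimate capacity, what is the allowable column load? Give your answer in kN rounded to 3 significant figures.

P_all ≈ 225 kN

Effective surcharge at the founding depth q = γ·D_f = 17.7 × 0.7 = 12.39 kPa.
q_ult = q·N_q + 0.5·γ·B·N_γ·s_γ
     = 12.39 × 19.9 + 0.5 × 17.7 × 1.2 × 16.9 × 0.8
     = 246.56 + 143.58 = 390.14 kPa.
Gross allowable pressure q_all = 390.14 / 2.5 = 156.06 kPa.
Footing area = 1.44 m², so allowable column load = 156.06 × 1.44 = 224.72 kN.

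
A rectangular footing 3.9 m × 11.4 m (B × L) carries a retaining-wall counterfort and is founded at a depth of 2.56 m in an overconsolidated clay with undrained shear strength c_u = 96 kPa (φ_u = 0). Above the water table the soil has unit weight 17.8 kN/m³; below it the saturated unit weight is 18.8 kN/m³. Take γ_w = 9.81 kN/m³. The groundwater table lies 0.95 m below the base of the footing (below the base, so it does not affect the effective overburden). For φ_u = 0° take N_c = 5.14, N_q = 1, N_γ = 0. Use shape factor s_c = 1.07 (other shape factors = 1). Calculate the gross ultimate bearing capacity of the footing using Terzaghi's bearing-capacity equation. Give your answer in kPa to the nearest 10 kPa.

Effective surcharge at the founding depth q = γ·D_f = 17.8 × 2.56 = 45.568 kPa.
q_ult = c·N_c·s_c + q·N_q
     = 96 × 5.14 × 1.07 + 45.568 × 1
     = 527.98 + 45.568 = 573.55 kPa.

q_ult ≈ 570 kPa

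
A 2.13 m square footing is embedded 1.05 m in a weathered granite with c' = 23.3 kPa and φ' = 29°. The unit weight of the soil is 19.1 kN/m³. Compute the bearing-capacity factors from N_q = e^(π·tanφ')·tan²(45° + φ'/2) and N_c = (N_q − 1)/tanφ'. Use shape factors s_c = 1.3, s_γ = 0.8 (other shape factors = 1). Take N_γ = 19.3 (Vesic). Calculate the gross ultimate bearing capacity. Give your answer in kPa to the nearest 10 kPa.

tan29° = 0.5543, so N_q = e^(π×0.5543)·tan²(59.5°) = 5.705 × 2.882 = 16.44.
N_c = (16.44 − 1)/tan29° = 27.86.
q = γ·D_f = 19.1 × 1.05 = 20.055 kPa.
c·N_c·s_c = 23.3 × 27.86 × 1.3 = 843.89 kPa
q·N_q = 20.055 × 16.443 = 329.77 kPa
0.5·γ·B·N_γ·s_γ = 0.5 × 19.1 × 2.13 × 19.3 × 0.8 = 314.07 kPa
q_ult = 843.89 + 329.77 + 314.07 = 1487.7 kPa.

q_ult ≈ 1490 kPa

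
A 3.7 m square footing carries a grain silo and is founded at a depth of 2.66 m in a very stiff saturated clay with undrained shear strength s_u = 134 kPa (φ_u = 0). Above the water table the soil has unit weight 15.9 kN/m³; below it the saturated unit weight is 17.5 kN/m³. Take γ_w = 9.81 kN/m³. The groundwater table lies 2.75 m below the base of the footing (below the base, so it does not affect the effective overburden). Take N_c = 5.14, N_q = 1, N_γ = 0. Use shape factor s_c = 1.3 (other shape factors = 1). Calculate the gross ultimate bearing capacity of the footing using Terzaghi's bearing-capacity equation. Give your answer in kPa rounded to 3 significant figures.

q = γ·D_f = 15.9 × 2.66 = 42.294 kPa.
c·N_c·s_c = 134 × 5.14 × 1.3 = 895.39 kPa
q·N_q = 42.294 × 1 = 42.294 kPa
q_ult = 895.39 + 42.294 = 937.68 kPa.

q_ult ≈ 938 kPa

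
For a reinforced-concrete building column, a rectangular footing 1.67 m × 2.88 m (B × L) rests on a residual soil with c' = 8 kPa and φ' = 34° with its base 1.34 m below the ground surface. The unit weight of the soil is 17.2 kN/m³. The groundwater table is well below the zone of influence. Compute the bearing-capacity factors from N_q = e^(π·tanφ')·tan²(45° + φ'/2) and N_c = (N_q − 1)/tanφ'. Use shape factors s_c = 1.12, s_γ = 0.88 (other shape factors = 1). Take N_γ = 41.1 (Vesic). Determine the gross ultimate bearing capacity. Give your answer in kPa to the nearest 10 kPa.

tan34° = 0.6745, so N_q = e^(π×0.6745)·tan²(62°) = 8.323 × 3.537 = 29.44.
N_c = (29.44 − 1)/tan34° = 42.16.
q = γ·D_f = 17.2 × 1.34 = 23.048 kPa.
c·N_c·s_c = 8 × 42.164 × 1.12 = 377.79 kPa
q·N_q = 23.048 × 29.44 = 678.53 kPa
0.5·γ·B·N_γ·s_γ = 0.5 × 17.2 × 1.67 × 41.1 × 0.88 = 519.44 kPa
q_ult = 377.79 + 678.53 + 519.44 = 1575.8 kPa.

q_ult ≈ 1580 kPa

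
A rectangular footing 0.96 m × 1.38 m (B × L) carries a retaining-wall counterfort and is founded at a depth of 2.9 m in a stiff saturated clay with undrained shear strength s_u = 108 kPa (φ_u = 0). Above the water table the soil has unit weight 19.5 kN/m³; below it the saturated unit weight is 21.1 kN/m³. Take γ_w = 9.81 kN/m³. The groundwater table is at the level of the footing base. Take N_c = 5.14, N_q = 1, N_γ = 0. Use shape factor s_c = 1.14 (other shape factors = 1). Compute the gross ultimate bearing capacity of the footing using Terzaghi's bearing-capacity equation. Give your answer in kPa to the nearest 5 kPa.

q_ult ≈ 690 kPa

Effective surcharge at the founding depth q = γ·D_f = 19.5 × 2.9 = 56.55 kPa.
q_ult = c·N_c·s_c + q·N_q
     = 108 × 5.14 × 1.14 + 56.55 × 1
     = 632.84 + 56.55 = 689.39 kPa.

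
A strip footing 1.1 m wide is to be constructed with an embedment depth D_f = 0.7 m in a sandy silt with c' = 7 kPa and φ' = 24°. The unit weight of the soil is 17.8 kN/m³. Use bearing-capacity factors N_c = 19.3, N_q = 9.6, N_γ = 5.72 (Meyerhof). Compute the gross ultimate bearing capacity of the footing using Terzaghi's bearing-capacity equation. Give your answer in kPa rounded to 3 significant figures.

Overburden at base level: q = 17.8 × 0.7 = 12.46 kPa.
Cohesion term c·N_c = 7 × 19.3 = 135.1 kPa; surcharge term q·N_q = 12.46 × 9.6 = 119.62 kPa; self-weight term 0.5·γ·B·N_γ = 0.5 × 17.8 × 1.1 × 5.72 = 55.999 kPa.
q_ult = 135.1 + 119.62 + 55.999 = 310.71 kPa.

q_ult ≈ 311 kPa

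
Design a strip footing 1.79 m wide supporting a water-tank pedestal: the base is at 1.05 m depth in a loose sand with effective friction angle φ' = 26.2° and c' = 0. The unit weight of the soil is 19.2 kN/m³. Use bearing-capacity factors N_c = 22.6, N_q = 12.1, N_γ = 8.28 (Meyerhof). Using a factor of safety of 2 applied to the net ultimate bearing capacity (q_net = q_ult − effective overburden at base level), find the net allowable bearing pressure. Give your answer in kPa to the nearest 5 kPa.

q = γ·D_f = 19.2 × 1.05 = 20.16 kPa.
q·N_q = 20.16 × 12.1 = 243.94 kPa
0.5·γ·B·N_γ = 0.5 × 19.2 × 1.79 × 8.28 = 142.28 kPa
q_ult = 243.94 + 142.28 = 386.22 kPa.
Net ultimate: q_net = 386.22 − 20.16 = 366.06 kPa.
q_all(net) = 366.06 / 2 = 183.03 kPa.

q_all(net) ≈ 185 kPa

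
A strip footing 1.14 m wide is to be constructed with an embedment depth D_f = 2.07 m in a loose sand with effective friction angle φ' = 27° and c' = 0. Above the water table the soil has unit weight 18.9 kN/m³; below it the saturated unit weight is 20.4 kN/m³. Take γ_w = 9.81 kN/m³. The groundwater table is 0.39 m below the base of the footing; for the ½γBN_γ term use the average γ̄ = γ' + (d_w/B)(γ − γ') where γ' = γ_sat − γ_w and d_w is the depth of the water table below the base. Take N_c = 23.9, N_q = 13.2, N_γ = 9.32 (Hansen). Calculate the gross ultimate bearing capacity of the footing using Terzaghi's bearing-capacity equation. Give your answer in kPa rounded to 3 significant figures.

Overburden at base level: q = 18.9 × 2.07 = 39.123 kPa.
The water table is 0.39 m below the base (< B = 1.14 m), so the ½γBN_γ term uses γ̄ = γ' + (d_w/B)(γ − γ') = 10.59 + (0.39/1.14)(18.9 − 10.59) = 13.433 kN/m³.
Surcharge term q·N_q = 39.123 × 13.2 = 516.42 kPa; self-weight term 0.5·γ·B·N_γ = 0.5 × 13.433 × 1.14 × 9.32 = 71.361 kPa.
q_ult = 516.42 + 71.361 = 587.78 kPa.

q_ult ≈ 588 kPa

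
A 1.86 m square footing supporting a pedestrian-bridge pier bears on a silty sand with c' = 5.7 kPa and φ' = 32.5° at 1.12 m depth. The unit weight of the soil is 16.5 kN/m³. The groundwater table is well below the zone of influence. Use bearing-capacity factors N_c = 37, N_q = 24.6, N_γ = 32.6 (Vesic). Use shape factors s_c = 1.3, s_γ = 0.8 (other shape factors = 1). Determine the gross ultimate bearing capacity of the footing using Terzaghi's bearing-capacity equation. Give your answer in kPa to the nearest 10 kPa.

q_ult ≈ 1130 kPa

Overburden at base level: q = 16.5 × 1.12 = 18.48 kPa.
Cohesion term c·N_c·s_c = 5.7 × 37 × 1.3 = 274.17 kPa; surcharge term q·N_q = 18.48 × 24.6 = 454.61 kPa; self-weight term 0.5·γ·B·N_γ·s_γ = 0.5 × 16.5 × 1.86 × 32.6 × 0.8 = 400.2 kPa.
q_ult = 274.17 + 454.61 + 400.2 = 1129 kPa.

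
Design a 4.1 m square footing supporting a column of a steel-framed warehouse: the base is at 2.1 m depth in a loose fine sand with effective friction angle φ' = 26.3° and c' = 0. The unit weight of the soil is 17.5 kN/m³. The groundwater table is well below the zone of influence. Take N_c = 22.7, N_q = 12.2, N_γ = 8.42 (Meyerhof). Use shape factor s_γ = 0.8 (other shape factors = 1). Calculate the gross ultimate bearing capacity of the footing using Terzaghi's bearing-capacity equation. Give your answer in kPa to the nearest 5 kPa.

Overburden at base level: q = 17.5 × 2.1 = 36.75 kPa.
Surcharge term q·N_q = 36.75 × 12.2 = 448.35 kPa; self-weight term 0.5·γ·B·N_γ·s_γ = 0.5 × 17.5 × 4.1 × 8.42 × 0.8 = 241.65 kPa.
q_ult = 448.35 + 241.65 = 690 kPa.

q_ult ≈ 690 kPa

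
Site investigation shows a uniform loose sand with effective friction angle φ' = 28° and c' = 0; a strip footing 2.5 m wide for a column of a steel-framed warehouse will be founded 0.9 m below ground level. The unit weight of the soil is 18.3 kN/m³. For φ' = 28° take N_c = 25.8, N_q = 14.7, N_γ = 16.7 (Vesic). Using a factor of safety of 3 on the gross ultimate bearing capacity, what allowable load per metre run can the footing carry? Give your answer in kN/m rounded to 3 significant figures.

≈ 520 kN/m

Overburden at base level: q = 18.3 × 0.9 = 16.47 kPa.
Surcharge term q·N_q = 16.47 × 14.7 = 242.11 kPa; self-weight term 0.5·γ·B·N_γ = 0.5 × 18.3 × 2.5 × 16.7 = 382.01 kPa.
q_ult = 242.11 + 382.01 = 624.12 kPa.
Gross allowable pressure q_all = 624.12 / 3 = 208.04 kPa.
Allowable wall load = q_all × B = 208.04 × 2.5 = 520.1 kN per metre run.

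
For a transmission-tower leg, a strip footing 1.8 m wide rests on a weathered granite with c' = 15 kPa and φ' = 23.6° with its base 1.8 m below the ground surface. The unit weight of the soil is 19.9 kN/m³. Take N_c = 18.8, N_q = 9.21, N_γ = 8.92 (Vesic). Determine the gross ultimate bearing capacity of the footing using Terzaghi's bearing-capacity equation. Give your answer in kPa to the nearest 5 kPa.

q_ult ≈ 770 kPa

q = γ·D_f = 19.9 × 1.8 = 35.82 kPa.
c·N_c = 15 × 18.8 = 282 kPa
q·N_q = 35.82 × 9.21 = 329.9 kPa
0.5·γ·B·N_γ = 0.5 × 19.9 × 1.8 × 8.92 = 159.76 kPa
q_ult = 282 + 329.9 + 159.76 = 771.66 kPa.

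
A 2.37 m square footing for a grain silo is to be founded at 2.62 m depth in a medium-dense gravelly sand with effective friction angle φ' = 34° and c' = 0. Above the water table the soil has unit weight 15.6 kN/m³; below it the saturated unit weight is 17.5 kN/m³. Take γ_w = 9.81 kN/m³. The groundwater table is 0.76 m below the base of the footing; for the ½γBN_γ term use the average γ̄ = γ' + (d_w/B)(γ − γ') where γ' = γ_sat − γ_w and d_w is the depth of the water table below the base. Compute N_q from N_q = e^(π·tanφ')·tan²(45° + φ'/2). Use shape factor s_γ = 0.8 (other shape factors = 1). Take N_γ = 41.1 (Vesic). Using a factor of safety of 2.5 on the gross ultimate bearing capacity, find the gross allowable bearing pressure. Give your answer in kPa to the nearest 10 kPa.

q_all ≈ 640 kPa

N_q = e^(π·tan34°)·tan²(62°) = 29.44.
Overburden at base level: q = 15.6 × 2.62 = 40.872 kPa.
The water table is 0.76 m below the base (< B = 2.37 m), so the ½γBN_γ term uses γ̄ = γ' + (d_w/B)(γ − γ') = 7.69 + (0.76/2.37)(15.6 − 7.69) = 10.227 kN/m³.
Surcharge term q·N_q = 40.872 × 29.44 = 1203.3 kPa; self-weight term 0.5·γ·B·N_γ·s_γ = 0.5 × 10.227 × 2.37 × 41.1 × 0.8 = 398.45 kPa.
q_ult = 1203.3 + 398.45 = 1601.7 kPa.
q_all = 1601.7 / 2.5 = 640.69 kPa.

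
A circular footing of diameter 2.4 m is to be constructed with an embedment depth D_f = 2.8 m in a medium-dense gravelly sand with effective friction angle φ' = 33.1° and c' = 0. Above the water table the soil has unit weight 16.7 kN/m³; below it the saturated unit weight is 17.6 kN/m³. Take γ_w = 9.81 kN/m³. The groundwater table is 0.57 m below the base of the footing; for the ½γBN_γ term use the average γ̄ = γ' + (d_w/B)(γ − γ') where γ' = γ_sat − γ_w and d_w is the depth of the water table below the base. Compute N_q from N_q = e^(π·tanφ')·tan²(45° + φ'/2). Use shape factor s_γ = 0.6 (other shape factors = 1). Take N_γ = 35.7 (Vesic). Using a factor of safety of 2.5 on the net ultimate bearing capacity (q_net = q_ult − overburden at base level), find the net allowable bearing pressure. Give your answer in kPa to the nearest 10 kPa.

q_all(net) ≈ 580 kPa

N_q = e^(π·tan33.1°)·tan²(61.55°) = 26.41.
q = γ·D_f = 16.7 × 2.8 = 46.76 kPa.
γ' = 7.79 kN/m³; averaging over the depth B below the base, γ̄ = γ' + (d_w/B)(γ − γ') = 9.9061 kN/m³.
q·N_q = 46.76 × 26.406 = 1234.8 kPa
0.5·γ·B·N_γ·s_γ = 0.5 × 9.9061 × 2.4 × 35.7 × 0.6 = 254.63 kPa
q_ult = 1234.8 + 254.63 = 1489.4 kPa.
q_net = 1489.4 − 46.76 = 1442.6 kPa.
q_all(net) = 1442.6 / 2.5 = 577.05 kPa.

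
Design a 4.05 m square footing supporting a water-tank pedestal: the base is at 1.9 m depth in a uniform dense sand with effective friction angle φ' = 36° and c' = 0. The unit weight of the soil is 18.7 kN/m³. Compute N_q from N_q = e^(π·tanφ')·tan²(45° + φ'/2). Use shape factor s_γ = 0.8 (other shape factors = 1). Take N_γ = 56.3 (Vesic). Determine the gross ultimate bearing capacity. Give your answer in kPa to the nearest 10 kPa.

tan36° = 0.7265, so N_q = e^(π×0.7265)·tan²(63°) = 9.801 × 3.852 = 37.75.
Overburden at base level: q = 18.7 × 1.9 = 35.53 kPa.
Surcharge term q·N_q = 35.53 × 37.752 = 1341.3 kPa; self-weight term 0.5·γ·B·N_γ·s_γ = 0.5 × 18.7 × 4.05 × 56.3 × 0.8 = 1705.6 kPa.
q_ult = 1341.3 + 1705.6 = 3046.9 kPa.

q_ult ≈ 3050 kPa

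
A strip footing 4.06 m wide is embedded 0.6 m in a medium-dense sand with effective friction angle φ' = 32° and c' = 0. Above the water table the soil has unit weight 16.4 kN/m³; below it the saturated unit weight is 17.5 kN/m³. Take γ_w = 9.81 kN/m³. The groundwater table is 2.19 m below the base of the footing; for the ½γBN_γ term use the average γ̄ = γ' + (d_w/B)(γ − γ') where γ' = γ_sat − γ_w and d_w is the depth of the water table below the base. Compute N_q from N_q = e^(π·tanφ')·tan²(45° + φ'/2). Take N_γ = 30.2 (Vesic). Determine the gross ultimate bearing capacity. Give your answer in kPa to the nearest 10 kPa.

tan32° = 0.6249, so N_q = e^(π×0.6249)·tan²(61°) = 7.121 × 3.255 = 23.18.
q = γ·D_f = 16.4 × 0.6 = 9.84 kPa.
γ' = 7.69 kN/m³; averaging over the depth B below the base, γ̄ = γ' + (d_w/B)(γ − γ') = 12.388 kN/m³.
q·N_q = 9.84 × 23.177 = 228.06 kPa
0.5·γ·B·N_γ = 0.5 × 12.388 × 4.06 × 30.2 = 759.47 kPa
q_ult = 228.06 + 759.47 = 987.53 kPa.

q_ult ≈ 990 kPa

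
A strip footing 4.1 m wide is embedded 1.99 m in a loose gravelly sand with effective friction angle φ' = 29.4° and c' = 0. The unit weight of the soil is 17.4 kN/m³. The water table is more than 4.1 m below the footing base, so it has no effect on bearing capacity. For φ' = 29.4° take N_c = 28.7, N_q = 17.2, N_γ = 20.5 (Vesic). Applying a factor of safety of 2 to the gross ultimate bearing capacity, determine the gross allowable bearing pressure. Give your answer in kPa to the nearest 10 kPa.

q_all ≈ 660 kPa

Effective surcharge at the founding depth q = γ·D_f = 17.4 × 1.99 = 34.626 kPa.
q_ult = q·N_q + 0.5·γ·B·N_γ
     = 34.626 × 17.2 + 0.5 × 17.4 × 4.1 × 20.5
     = 595.57 + 731.23 = 1326.8 kPa.
q_all = q_ult / FS = 1326.8 / 2 = 663.4 kPa.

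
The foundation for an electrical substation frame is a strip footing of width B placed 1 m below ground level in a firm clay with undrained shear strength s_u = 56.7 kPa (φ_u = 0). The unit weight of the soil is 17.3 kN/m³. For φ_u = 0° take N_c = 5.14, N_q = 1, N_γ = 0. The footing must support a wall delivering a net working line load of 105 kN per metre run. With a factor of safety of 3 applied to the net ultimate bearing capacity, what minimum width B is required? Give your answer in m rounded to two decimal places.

B = 1.08 m

Effective surcharge at the founding depth q = γ·D_f = 17.3 × 1 = 17.3 kPa.
q_ult = c·N_c + q·N_q
     = 56.7 × 5.14 + 17.3 × 1
     = 291.44 + 17.3 = 308.74 kPa.
For φ = 0 the ½γBN_γ term vanishes, so q_ult is independent of B. q_net = 308.74 − 17.3 = 291.44 kPa; q_all(net) = 291.44/3 = 97.146 kPa.
Required width B = w / q_all(net) = 105 / 97.146 = 1.081 m.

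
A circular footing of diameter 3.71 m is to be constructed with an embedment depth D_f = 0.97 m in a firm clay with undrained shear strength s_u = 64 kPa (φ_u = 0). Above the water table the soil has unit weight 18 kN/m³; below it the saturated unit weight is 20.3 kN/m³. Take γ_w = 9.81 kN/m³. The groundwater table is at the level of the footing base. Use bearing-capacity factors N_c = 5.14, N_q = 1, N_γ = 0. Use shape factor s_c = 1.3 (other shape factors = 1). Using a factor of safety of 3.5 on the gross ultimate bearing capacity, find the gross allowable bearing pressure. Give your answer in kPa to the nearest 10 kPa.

q_all ≈ 130 kPa

Effective surcharge at the founding depth q = γ·D_f = 18 × 0.97 = 17.46 kPa.
q_ult = c·N_c·s_c + q·N_q
     = 64 × 5.14 × 1.3 + 17.46 × 1
     = 427.65 + 17.46 = 445.11 kPa.
q_all = 445.11 / 3.5 = 127.17 kPa.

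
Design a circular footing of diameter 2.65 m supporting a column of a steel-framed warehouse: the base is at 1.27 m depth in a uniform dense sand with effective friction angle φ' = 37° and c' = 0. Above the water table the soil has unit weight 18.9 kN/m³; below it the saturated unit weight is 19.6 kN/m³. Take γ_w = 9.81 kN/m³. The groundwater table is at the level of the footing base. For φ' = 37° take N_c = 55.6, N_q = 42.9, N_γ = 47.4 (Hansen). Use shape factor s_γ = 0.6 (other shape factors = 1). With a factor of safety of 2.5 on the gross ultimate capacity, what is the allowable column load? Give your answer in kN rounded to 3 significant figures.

P_all ≈ 3090 kN

Effective surcharge at the founding depth q = γ·D_f = 18.9 × 1.27 = 24.003 kPa.
The water table coincides with the base, so in the self-weight term γ → γ' = 9.79 kN/m³.
q_ult = q·N_q + 0.5·γ·B·N_γ·s_γ
     = 24.003 × 42.9 + 0.5 × 9.79 × 2.65 × 47.4 × 0.6
     = 1029.7 + 368.92 = 1398.6 kPa.
Gross allowable pressure q_all = 1398.6 / 2.5 = 559.46 kPa.
Footing area = 5.5155 m², so allowable column load = 559.46 × 5.5155 = 3085.7 kN.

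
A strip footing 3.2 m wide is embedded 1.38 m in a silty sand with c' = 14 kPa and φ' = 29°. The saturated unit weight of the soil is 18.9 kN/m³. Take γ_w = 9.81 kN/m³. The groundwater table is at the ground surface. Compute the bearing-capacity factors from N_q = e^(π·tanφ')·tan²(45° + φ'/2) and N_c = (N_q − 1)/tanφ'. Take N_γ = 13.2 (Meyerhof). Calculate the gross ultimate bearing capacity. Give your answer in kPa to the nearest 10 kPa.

q_ult ≈ 790 kPa

tan29° = 0.5543, so N_q = e^(π×0.5543)·tan²(59.5°) = 5.705 × 2.882 = 16.44.
N_c = (16.44 − 1)/tan29° = 27.86.
Water table at ground surface, so effective unit weight γ' = 18.9 − 9.81 = 9.09 kN/m³ is used throughout; overburden q = 9.09 × 1.38 = 12.544 kPa; the same γ' applies in the ½γBN_γ term.
Cohesion term c·N_c = 14 × 27.86 = 390.05 kPa; surcharge term q·N_q = 12.544 × 16.443 = 206.27 kPa; self-weight term 0.5·γ·B·N_γ = 0.5 × 9.09 × 3.2 × 13.2 = 191.98 kPa.
q_ult = 390.05 + 206.27 + 191.98 = 788.3 kPa.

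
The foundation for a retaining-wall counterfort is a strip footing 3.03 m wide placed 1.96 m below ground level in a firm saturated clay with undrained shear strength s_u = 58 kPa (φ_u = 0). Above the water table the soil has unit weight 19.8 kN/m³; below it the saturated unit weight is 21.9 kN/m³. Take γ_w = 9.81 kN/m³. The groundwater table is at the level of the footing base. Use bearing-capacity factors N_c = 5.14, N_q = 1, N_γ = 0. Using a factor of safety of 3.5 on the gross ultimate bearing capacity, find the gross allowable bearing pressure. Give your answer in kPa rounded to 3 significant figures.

Effective surcharge at the founding depth q = γ·D_f = 19.8 × 1.96 = 38.808 kPa.
q_ult = c·N_c + q·N_q
     = 58 × 5.14 + 38.808 × 1
     = 298.12 + 38.808 = 336.93 kPa.
q_all = 336.93 / 3.5 = 96.265 kPa.

q_all ≈ 96.3 kPa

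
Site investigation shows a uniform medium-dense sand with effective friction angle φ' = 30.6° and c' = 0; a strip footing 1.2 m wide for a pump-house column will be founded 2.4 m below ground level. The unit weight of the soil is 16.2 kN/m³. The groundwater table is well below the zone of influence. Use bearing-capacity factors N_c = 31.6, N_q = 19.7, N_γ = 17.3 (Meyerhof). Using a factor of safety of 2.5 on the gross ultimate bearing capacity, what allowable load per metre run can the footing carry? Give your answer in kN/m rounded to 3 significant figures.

≈ 448 kN/m

Overburden at base level: q = 16.2 × 2.4 = 38.88 kPa.
Surcharge term q·N_q = 38.88 × 19.7 = 765.94 kPa; self-weight term 0.5·γ·B·N_γ = 0.5 × 16.2 × 1.2 × 17.3 = 168.16 kPa.
q_ult = 765.94 + 168.16 = 934.09 kPa.
Gross allowable pressure q_all = 934.09 / 2.5 = 373.64 kPa.
Allowable wall load = q_all × B = 373.64 × 1.2 = 448.36 kN per metre run.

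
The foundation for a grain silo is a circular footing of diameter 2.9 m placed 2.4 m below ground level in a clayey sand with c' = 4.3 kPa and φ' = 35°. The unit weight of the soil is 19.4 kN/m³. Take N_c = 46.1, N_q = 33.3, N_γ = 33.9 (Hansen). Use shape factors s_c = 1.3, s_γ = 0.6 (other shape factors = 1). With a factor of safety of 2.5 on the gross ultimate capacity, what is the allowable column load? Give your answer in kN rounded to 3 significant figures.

q = γ·D_f = 19.4 × 2.4 = 46.56 kPa.
c·N_c·s_c = 4.3 × 46.1 × 1.3 = 257.7 kPa
q·N_q = 46.56 × 33.3 = 1550.4 kPa
0.5·γ·B·N_γ·s_γ = 0.5 × 19.4 × 2.9 × 33.9 × 0.6 = 572.16 kPa
q_ult = 257.7 + 1550.4 + 572.16 = 2380.3 kPa.
Gross allowable pressure q_all = 2380.3 / 2.5 = 952.12 kPa.
Footing area = 6.6052 m², so allowable column load = 952.12 × 6.6052 = 6289 kN.

P_all ≈ 6290 kN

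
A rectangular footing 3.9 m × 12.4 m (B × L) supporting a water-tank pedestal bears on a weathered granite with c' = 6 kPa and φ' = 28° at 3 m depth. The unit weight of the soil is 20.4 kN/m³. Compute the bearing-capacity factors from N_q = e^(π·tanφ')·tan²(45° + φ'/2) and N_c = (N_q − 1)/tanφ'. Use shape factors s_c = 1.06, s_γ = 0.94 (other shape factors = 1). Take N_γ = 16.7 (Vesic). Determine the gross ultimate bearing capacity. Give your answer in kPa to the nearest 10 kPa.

tan28° = 0.5317, so N_q = e^(π×0.5317)·tan²(59°) = 5.314 × 2.77 = 14.72.
N_c = (14.72 − 1)/tan28° = 25.8.
Overburden at base level: q = 20.4 × 3 = 61.2 kPa.
Cohesion term c·N_c·s_c = 6 × 25.803 × 1.06 = 164.11 kPa; surcharge term q·N_q = 61.2 × 14.72 = 900.86 kPa; self-weight term 0.5·γ·B·N_γ·s_γ = 0.5 × 20.4 × 3.9 × 16.7 × 0.94 = 624.47 kPa.
q_ult = 164.11 + 900.86 + 624.47 = 1689.4 kPa.

q_ult ≈ 1690 kPa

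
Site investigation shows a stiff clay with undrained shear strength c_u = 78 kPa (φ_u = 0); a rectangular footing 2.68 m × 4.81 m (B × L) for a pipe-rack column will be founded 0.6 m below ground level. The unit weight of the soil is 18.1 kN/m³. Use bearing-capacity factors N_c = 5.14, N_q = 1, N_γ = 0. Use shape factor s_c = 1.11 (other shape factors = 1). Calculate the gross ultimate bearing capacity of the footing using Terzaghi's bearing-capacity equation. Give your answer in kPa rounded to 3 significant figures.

q_ult ≈ 456 kPa

Overburden at base level: q = 18.1 × 0.6 = 10.86 kPa.
Cohesion term c·N_c·s_c = 78 × 5.14 × 1.11 = 445.02 kPa; surcharge term q·N_q = 10.86 × 1 = 10.86 kPa.
q_ult = 445.02 + 10.86 = 455.88 kPa.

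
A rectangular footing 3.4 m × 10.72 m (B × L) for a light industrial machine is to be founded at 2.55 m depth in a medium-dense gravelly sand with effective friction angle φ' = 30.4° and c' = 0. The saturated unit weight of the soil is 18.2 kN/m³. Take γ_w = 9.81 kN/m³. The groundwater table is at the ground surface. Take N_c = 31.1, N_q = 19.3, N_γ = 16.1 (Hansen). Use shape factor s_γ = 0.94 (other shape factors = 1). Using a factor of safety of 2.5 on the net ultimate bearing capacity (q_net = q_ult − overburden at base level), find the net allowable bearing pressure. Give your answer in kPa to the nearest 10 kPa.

With the water table at the surface the whole profile is submerged: γ' = 18.2 − 9.81 = 8.39 kN/m³, so q = γ'·D_f = 21.394 kPa; the same γ' applies in the ½γBN_γ term.
q_ult = q·N_q + 0.5·γ·B·N_γ·s_γ
     = 21.394 × 19.3 + 0.5 × 8.39 × 3.4 × 16.1 × 0.94
     = 412.91 + 215.86 = 628.77 kPa.
q_net = 628.77 − 21.394 = 607.38 kPa.
q_all(net) = 607.38 / 2.5 = 242.95 kPa.

q_all(net) ≈ 240 kPa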